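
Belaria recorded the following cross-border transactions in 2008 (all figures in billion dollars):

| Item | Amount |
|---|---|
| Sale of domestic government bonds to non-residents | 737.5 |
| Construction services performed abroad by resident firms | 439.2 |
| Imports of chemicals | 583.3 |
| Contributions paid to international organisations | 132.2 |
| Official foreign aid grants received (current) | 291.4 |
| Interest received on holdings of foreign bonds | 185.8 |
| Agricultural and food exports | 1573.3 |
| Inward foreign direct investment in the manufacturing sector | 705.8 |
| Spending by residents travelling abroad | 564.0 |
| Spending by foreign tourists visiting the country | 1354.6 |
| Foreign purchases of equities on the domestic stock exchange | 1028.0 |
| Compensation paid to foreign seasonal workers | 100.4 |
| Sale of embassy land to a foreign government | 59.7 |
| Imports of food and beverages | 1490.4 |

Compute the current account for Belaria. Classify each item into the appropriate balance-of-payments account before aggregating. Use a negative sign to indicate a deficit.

974.0

Goods: -1490.4 - 583.3 + 1573.3 = -500.4
Services: 439.2 - 564.0 + 1354.6 = 1229.8
Primary income: -100.4 + 185.8 = 85.4
Secondary income: -132.2 + 291.4 = 159.2
Current account = (-500.4) + 1229.8 + 85.4 + 159.2 = 974.0
(Excluded from the current account — financial account: sale of domestic government bonds to non-residents 737.5, inward foreign direct investment in the manufacturing sector 705.8, foreign purchases of equities on the domestic stock exchange 1028.0; capital account: sale of embassy land to a foreign government 59.7.)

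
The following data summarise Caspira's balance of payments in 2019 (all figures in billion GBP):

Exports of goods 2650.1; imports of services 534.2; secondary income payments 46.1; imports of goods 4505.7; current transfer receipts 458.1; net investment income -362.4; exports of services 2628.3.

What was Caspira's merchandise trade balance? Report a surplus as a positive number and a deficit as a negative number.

Goods balance = 2650.1 - 4505.7 = -1855.6

-1855.6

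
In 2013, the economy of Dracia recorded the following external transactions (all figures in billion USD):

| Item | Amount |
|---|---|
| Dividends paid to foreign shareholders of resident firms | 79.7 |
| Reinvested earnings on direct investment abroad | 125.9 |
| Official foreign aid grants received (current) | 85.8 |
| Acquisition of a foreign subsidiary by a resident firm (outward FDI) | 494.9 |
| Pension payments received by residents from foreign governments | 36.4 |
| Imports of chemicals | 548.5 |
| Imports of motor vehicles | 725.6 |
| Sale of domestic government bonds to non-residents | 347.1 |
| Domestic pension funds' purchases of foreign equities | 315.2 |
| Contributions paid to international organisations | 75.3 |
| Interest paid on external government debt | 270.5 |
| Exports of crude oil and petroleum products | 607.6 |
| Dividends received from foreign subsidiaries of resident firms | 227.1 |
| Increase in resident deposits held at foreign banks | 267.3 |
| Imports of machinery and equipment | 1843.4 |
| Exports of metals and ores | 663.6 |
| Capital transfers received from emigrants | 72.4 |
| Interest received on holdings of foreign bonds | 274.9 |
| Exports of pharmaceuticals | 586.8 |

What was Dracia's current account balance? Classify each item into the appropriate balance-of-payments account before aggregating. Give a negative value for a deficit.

-934.9

Goods: 586.8 + 663.6 - 1843.4 + 607.6 - 725.6 - 548.5 = -1259.5
Primary income: -270.5 + 227.1 + 125.9 + 274.9 - 79.7 = 277.7
Secondary income: 85.8 - 75.3 + 36.4 = 46.9
Current account = (-1259.5) + 277.7 + 46.9 = -934.9
(Excluded from the current account — financial account: acquisition of a foreign subsidiary by a resident firm (outward FDI) 494.9, sale of domestic government bonds to non-residents 347.1, domestic pension funds' purchases of foreign equities 315.2, increase in resident deposits held at foreign banks 267.3; capital account: capital transfers received from emigrants 72.4.)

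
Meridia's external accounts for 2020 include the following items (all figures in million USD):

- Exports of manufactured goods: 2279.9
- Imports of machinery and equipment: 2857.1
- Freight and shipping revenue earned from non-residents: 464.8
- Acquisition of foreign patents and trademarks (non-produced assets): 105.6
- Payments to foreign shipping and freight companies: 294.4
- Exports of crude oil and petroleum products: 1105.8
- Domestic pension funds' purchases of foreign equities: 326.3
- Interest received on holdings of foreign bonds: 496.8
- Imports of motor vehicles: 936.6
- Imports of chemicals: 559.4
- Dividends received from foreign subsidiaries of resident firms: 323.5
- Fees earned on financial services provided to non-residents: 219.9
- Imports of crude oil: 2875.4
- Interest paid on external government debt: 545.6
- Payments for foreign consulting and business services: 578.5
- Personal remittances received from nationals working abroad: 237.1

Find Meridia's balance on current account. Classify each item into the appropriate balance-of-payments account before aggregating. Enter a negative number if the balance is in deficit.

Goods: 1105.8 - 559.4 + 2279.9 - 2875.4 - 2857.1 - 936.6 = -3842.8
Services: -578.5 + 464.8 + 219.9 - 294.4 = -188.2
Primary income: 323.5 + 496.8 - 545.6 = 274.7
Secondary income: 237.1
Current account = (-3842.8) + (-188.2) + 274.7 + 237.1 = -3519.2
(Excluded from the current account — capital account: acquisition of foreign patents and trademarks (non-produced assets) 105.6; financial account: domestic pension funds' purchases of foreign equities 326.3.)

-3519.2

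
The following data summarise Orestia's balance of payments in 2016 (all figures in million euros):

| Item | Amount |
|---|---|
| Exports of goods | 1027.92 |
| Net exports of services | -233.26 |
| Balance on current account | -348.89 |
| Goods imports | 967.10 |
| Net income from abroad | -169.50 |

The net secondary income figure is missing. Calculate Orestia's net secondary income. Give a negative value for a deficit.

-6.95

Current account = goods balance + services balance + net primary income + net secondary income
Sum of the known components = -341.94
Net secondary income = CA - (known components) = -348.89 - (-341.94) = -6.95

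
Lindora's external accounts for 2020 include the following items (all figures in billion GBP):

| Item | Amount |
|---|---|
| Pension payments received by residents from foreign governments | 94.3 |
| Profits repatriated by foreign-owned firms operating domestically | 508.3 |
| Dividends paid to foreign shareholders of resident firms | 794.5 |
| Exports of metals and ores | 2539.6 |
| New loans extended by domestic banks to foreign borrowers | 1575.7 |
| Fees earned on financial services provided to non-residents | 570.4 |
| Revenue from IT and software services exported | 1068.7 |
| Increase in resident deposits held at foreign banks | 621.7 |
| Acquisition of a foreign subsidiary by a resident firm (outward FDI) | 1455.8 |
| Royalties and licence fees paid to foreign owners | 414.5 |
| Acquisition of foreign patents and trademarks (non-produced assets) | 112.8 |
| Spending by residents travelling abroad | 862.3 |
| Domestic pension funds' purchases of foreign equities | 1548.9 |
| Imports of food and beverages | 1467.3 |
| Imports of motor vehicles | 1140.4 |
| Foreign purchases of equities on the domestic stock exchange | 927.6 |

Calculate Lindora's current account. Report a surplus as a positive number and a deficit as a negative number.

Goods: 2539.6 - 1467.3 - 1140.4 = -68.1
Services: 1068.7 - 862.3 - 414.5 + 570.4 = 362.3
Primary income: -794.5 - 508.3 = -1302.8
Secondary income: 94.3
Current account = (-68.1) + 362.3 + (-1302.8) + 94.3 = -914.3
(Excluded from the current account — financial account: new loans extended by domestic banks to foreign borrowers 1575.7, increase in resident deposits held at foreign banks 621.7, acquisition of a foreign subsidiary by a resident firm (outward FDI) 1455.8, domestic pension funds' purchases of foreign equities 1548.9, foreign purchases of equities on the domestic stock exchange 927.6; capital account: acquisition of foreign patents and trademarks (non-produced assets) 112.8.)

-914.3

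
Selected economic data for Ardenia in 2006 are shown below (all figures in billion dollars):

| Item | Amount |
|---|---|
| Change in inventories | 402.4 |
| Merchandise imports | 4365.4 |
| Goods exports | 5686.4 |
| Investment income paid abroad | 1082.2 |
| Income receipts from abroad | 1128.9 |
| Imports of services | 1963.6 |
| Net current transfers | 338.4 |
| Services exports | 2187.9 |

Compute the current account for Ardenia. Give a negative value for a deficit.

Goods balance = 5686.4 - 4365.4 = 1321.0
Services balance = 2187.9 - 1963.6 = 224.3
Trade balance (goods + services) = 1321.0 + 224.3 = 1545.3
Net primary income = 1128.9 - 1082.2 = 46.7
Net secondary income = 338.4
Current account = 1545.3 + 46.7 + 338.4 = 1930.4

1930.4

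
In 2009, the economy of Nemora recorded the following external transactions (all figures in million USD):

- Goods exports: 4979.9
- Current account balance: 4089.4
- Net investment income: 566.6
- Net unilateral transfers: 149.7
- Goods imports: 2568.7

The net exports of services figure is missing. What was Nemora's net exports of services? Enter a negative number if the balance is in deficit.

Current account = goods balance + services balance + net primary income + net secondary income
Sum of the known components = 3127.5
Net exports of services = CA - (known components) = 4089.4 - 3127.5 = 961.9

961.9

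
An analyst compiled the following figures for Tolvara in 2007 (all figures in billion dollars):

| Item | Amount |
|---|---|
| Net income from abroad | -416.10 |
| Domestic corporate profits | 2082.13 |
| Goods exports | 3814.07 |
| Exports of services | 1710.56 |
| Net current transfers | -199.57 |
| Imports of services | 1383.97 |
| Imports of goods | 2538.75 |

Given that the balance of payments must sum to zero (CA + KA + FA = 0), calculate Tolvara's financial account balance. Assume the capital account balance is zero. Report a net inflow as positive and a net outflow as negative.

Goods balance = 3814.07 - 2538.75 = 1275.32
Services balance = 1710.56 - 1383.97 = 326.59
Trade balance (goods + services) = 1275.32 + 326.59 = 1601.91
Net primary income = -416.10
Net secondary income = -199.57
Current account = 1601.91 + (-416.10) + (-199.57) = 986.24
Financial account = -(986.24) = -986.24

-986.24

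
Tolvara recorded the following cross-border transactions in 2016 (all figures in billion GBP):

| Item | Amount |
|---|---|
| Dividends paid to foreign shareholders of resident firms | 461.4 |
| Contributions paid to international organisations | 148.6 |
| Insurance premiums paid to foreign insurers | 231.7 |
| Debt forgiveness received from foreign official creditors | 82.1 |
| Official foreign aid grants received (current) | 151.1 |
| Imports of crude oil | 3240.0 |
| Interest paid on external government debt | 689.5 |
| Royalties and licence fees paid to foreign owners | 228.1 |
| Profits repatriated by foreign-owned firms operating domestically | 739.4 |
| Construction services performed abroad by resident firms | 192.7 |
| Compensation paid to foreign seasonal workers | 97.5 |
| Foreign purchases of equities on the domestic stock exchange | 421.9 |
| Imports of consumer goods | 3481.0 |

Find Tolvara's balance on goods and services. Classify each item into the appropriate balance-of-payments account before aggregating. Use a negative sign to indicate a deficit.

-6988.1

Goods: -3481.0 - 3240.0 = -6721.0
Services: -228.1 + 192.7 - 231.7 = -267.1
Trade balance = -6721.0 + (-267.1) = -6988.1
(Excluded from the trade balance — primary income: dividends paid to foreign shareholders of resident firms 461.4, interest paid on external government debt 689.5, profits repatriated by foreign-owned firms operating domestically 739.4, compensation paid to foreign seasonal workers 97.5; secondary income: contributions paid to international organisations 148.6, official foreign aid grants received (current) 151.1; capital account: debt forgiveness received from foreign official creditors 82.1; financial account: foreign purchases of equities on the domestic stock exchange 421.9.)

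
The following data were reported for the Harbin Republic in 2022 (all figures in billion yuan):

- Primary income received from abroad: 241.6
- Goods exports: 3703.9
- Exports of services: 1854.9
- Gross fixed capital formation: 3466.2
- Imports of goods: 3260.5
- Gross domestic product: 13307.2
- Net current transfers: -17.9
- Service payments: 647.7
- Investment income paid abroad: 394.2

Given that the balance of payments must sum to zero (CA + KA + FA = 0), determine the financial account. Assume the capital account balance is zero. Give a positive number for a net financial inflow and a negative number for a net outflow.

Goods balance = 3703.9 - 3260.5 = 443.4
Services balance = 1854.9 - 647.7 = 1207.2
Trade balance (goods + services) = 443.4 + 1207.2 = 1650.6
Net primary income = 241.6 - 394.2 = -152.6
Net secondary income = -17.9
Current account = 1650.6 + (-152.6) + (-17.9) = 1480.1
Financial account = -(1480.1) = -1480.1

-1480.1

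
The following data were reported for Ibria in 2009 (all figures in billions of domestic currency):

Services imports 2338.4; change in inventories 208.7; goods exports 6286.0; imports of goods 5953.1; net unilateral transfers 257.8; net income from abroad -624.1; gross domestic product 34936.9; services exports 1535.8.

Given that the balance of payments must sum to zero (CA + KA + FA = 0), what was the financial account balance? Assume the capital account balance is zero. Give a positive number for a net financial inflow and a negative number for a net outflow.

Goods balance = 6286.0 - 5953.1 = 332.9
Services balance = 1535.8 - 2338.4 = -802.6
Trade balance (goods + services) = 332.9 + (-802.6) = -469.7
Net primary income = -624.1
Net secondary income = 257.8
Current account = -469.7 + (-624.1) + 257.8 = -836.0
Financial account = -(-836.0) = 836.0

836.0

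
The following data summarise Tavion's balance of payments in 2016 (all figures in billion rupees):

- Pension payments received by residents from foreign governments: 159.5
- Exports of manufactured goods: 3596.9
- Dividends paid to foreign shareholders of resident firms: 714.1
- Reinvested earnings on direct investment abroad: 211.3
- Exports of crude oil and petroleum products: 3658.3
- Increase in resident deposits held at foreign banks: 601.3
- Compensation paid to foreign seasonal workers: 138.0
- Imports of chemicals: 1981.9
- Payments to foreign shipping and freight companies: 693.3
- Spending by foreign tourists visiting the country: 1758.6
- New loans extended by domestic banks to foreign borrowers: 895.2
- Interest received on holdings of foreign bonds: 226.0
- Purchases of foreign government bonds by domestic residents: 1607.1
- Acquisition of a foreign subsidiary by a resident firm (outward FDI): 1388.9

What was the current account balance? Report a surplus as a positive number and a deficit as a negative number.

Goods: -1981.9 + 3596.9 + 3658.3 = 5273.3
Services: -693.3 + 1758.6 = 1065.3
Primary income: -138.0 - 714.1 + 211.3 + 226.0 = -414.8
Secondary income: 159.5
Current account = 5273.3 + 1065.3 + (-414.8) + 159.5 = 6083.3
(Excluded from the current account — financial account: increase in resident deposits held at foreign banks 601.3, new loans extended by domestic banks to foreign borrowers 895.2, purchases of foreign government bonds by domestic residents 1607.1, acquisition of a foreign subsidiary by a resident firm (outward FDI) 1388.9.)

6083.3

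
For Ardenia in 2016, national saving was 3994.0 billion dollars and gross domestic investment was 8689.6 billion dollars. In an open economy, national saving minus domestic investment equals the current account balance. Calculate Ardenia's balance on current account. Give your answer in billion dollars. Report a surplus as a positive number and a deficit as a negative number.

-4695.6

S - I = CA (net lending to the rest of the world).
CA = S - I = 3994.0 - 8689.6 = -4695.6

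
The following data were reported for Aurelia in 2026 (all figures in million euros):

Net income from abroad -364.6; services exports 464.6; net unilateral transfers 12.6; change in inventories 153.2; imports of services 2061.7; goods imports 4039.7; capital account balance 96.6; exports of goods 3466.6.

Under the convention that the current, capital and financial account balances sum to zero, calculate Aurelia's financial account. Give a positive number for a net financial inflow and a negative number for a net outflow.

2425.6

Goods balance = 3466.6 - 4039.7 = -573.1
Services balance = 464.6 - 2061.7 = -1597.1
Trade balance (goods + services) = -573.1 + (-1597.1) = -2170.2
Net primary income = -364.6
Net secondary income = 12.6
Current account = -2170.2 + (-364.6) + 12.6 = -2522.2
Financial account = -(-2522.2 + 96.6) = 2425.6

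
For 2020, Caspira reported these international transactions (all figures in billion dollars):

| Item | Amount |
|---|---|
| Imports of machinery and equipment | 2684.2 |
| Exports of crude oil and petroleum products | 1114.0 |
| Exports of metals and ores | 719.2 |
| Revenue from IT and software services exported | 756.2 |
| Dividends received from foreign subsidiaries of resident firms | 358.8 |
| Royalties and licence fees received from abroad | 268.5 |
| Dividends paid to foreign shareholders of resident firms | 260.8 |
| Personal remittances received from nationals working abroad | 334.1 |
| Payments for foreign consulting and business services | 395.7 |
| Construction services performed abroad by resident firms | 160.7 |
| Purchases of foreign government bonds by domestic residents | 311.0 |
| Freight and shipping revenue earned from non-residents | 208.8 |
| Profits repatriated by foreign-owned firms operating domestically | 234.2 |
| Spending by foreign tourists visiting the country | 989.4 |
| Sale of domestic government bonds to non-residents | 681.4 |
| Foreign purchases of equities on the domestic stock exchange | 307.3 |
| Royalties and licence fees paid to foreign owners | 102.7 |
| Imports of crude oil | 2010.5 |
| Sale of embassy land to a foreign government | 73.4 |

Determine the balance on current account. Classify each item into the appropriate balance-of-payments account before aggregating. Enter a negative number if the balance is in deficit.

-778.4

Goods: 719.2 - 2010.5 + 1114.0 - 2684.2 = -2861.5
Services: 989.4 + 208.8 - 395.7 + 268.5 - 102.7 + 756.2 + 160.7 = 1885.2
Primary income: 358.8 - 234.2 - 260.8 = -136.2
Secondary income: 334.1
Current account = (-2861.5) + 1885.2 + (-136.2) + 334.1 = -778.4
(Excluded from the current account — financial account: purchases of foreign government bonds by domestic residents 311.0, sale of domestic government bonds to non-residents 681.4, foreign purchases of equities on the domestic stock exchange 307.3; capital account: sale of embassy land to a foreign government 73.4.)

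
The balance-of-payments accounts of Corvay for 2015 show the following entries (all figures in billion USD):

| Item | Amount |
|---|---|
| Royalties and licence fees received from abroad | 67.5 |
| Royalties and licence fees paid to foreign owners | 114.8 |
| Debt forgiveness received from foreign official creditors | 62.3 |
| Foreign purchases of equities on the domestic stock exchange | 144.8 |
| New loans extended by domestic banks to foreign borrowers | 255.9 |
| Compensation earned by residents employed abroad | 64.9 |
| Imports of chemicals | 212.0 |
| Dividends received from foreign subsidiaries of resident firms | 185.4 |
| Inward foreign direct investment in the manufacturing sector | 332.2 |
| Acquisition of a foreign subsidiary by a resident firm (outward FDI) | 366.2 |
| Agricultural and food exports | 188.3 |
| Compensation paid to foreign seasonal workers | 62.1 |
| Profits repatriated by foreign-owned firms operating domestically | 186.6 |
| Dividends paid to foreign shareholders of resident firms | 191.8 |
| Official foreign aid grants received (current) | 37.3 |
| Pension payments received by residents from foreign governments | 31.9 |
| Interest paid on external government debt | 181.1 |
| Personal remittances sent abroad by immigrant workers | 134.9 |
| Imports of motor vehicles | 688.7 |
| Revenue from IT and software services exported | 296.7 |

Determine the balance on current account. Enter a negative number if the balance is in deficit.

-900.0

Goods: -688.7 + 188.3 - 212.0 = -712.4
Services: 67.5 - 114.8 + 296.7 = 249.4
Primary income: -186.6 - 191.8 - 181.1 - 62.1 + 64.9 + 185.4 = -371.3
Secondary income: 31.9 + 37.3 - 134.9 = -65.7
Current account = (-712.4) + 249.4 + (-371.3) + (-65.7) = -900.0
(Excluded from the current account — capital account: debt forgiveness received from foreign official creditors 62.3; financial account: foreign purchases of equities on the domestic stock exchange 144.8, new loans extended by domestic banks to foreign borrowers 255.9, inward foreign direct investment in the manufacturing sector 332.2, acquisition of a foreign subsidiary by a resident firm (outward FDI) 366.2.)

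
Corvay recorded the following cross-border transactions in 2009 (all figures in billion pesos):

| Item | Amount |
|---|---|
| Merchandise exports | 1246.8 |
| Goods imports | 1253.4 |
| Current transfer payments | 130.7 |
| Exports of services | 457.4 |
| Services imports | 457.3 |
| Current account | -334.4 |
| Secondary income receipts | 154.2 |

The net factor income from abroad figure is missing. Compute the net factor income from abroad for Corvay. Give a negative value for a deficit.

Current account = goods balance + services balance + net primary income + net secondary income
Sum of the known components = 17.0
Net factor income from abroad = CA - (known components) = -334.4 - 17.0 = -351.4

-351.4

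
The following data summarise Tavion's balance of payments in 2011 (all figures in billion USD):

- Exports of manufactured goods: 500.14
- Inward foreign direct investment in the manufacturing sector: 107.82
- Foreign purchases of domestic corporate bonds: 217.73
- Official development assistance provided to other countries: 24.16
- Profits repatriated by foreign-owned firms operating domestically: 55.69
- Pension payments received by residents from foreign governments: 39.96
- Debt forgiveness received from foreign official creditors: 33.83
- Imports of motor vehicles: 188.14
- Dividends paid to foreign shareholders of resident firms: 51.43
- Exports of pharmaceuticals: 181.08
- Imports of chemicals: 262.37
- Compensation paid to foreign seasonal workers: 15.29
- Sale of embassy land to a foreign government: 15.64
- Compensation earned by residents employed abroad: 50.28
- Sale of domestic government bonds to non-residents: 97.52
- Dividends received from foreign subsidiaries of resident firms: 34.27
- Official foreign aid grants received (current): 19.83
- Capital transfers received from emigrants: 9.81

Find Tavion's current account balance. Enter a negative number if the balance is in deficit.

Goods: -188.14 + 181.08 - 262.37 + 500.14 = 230.71
Primary income: -55.69 - 51.43 - 15.29 + 50.28 + 34.27 = -37.86
Secondary income: 39.96 + 19.83 - 24.16 = 35.63
Current account = 230.71 + (-37.86) + 35.63 = 228.48
(Excluded from the current account — financial account: inward foreign direct investment in the manufacturing sector 107.82, foreign purchases of domestic corporate bonds 217.73, sale of domestic government bonds to non-residents 97.52; capital account: debt forgiveness received from foreign official creditors 33.83, sale of embassy land to a foreign government 15.64, capital transfers received from emigrants 9.81.)

228.48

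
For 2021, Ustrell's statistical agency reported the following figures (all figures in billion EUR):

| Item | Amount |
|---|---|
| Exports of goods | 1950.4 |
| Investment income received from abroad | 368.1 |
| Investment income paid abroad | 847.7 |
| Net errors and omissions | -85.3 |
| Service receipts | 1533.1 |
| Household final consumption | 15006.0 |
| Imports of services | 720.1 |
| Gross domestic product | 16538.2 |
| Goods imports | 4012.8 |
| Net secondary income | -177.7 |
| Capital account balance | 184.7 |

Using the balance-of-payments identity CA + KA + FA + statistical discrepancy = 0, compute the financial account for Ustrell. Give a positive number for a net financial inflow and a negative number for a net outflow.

1807.3

Goods balance = 1950.4 - 4012.8 = -2062.4
Services balance = 1533.1 - 720.1 = 813.0
Trade balance (goods + services) = -2062.4 + 813.0 = -1249.4
Net primary income = 368.1 - 847.7 = -479.6
Net secondary income = -177.7
Current account = -1249.4 + (-479.6) + (-177.7) = -1906.7
Financial account = -(-1906.7 + 184.7 + (-85.3)) = 1807.3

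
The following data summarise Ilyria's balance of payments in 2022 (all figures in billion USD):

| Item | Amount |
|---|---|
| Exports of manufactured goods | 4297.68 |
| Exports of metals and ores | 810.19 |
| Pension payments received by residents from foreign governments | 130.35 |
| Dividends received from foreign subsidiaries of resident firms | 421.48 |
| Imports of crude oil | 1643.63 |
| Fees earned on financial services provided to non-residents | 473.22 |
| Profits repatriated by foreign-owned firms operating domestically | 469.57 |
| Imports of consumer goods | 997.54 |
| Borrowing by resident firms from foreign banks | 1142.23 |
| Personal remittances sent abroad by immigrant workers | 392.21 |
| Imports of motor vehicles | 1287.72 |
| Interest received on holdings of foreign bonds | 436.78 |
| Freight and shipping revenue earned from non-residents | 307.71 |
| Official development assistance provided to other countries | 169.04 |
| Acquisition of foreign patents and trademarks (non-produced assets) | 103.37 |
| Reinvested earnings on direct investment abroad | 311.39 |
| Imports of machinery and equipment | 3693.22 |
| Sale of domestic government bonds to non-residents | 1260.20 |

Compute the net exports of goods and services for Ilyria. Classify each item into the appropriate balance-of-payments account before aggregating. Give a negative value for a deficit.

-1733.31

Goods: 810.19 - 997.54 - 1643.63 + 4297.68 - 3693.22 - 1287.72 = -2514.24
Services: 307.71 + 473.22 = 780.93
Trade balance = -2514.24 + 780.93 = -1733.31
(Excluded from the trade balance — secondary income: pension payments received by residents from foreign governments 130.35, personal remittances sent abroad by immigrant workers 392.21, official development assistance provided to other countries 169.04; primary income: dividends received from foreign subsidiaries of resident firms 421.48, profits repatriated by foreign-owned firms operating domestically 469.57, interest received on holdings of foreign bonds 436.78, reinvested earnings on direct investment abroad 311.39; financial account: borrowing by resident firms from foreign banks 1142.23, sale of domestic government bonds to non-residents 1260.20; capital account: acquisition of foreign patents and trademarks (non-produced assets) 103.37.)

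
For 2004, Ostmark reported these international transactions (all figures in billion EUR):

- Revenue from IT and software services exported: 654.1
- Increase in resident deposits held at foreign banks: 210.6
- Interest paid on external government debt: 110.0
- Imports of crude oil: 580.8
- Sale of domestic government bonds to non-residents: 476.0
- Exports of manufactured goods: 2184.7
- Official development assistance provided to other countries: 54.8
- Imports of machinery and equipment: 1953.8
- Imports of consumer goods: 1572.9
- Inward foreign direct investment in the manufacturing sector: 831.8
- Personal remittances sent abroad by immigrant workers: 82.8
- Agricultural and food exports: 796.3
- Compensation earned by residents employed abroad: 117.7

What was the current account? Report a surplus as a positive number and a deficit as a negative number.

-602.3

Goods: -1953.8 + 796.3 + 2184.7 - 580.8 - 1572.9 = -1126.5
Services: 654.1
Primary income: -110.0 + 117.7 = 7.7
Secondary income: -54.8 - 82.8 = -137.6
Current account = (-1126.5) + 654.1 + 7.7 + (-137.6) = -602.3
(Excluded from the current account — financial account: increase in resident deposits held at foreign banks 210.6, sale of domestic government bonds to non-residents 476.0, inward foreign direct investment in the manufacturing sector 831.8.)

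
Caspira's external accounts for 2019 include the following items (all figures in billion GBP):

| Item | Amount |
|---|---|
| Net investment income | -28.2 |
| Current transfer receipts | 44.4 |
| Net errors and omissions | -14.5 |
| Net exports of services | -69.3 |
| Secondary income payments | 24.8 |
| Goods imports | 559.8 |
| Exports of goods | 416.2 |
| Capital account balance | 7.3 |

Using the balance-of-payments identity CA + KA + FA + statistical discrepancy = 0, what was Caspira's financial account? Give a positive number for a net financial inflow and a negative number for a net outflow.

228.7

Goods balance = 416.2 - 559.8 = -143.6
Services balance = -69.3
Trade balance (goods + services) = -143.6 + (-69.3) = -212.9
Net primary income = -28.2
Net secondary income = 44.4 - 24.8 = 19.6
Current account = -212.9 + (-28.2) + 19.6 = -221.5
Financial account = -(-221.5 + 7.3 + (-14.5)) = 228.7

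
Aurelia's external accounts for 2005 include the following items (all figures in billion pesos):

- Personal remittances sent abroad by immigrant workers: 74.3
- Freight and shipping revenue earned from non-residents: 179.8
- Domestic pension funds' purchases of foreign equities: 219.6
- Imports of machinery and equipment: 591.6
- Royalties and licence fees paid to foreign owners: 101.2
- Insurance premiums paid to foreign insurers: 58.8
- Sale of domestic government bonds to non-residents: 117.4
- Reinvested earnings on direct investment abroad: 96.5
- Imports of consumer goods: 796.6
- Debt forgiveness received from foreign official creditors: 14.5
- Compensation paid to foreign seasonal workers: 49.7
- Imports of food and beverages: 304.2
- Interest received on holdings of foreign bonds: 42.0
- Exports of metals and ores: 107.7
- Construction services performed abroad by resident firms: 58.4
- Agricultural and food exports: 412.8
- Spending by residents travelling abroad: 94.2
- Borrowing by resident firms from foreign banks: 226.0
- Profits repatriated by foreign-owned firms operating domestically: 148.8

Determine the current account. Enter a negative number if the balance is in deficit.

Goods: -796.6 - 591.6 + 107.7 + 412.8 - 304.2 = -1171.9
Services: -58.8 - 94.2 - 101.2 + 58.4 + 179.8 = -16.0
Primary income: -49.7 + 42.0 + 96.5 - 148.8 = -60.0
Secondary income: -74.3
Current account = (-1171.9) + (-16.0) + (-60.0) + (-74.3) = -1322.2
(Excluded from the current account — financial account: domestic pension funds' purchases of foreign equities 219.6, sale of domestic government bonds to non-residents 117.4, borrowing by resident firms from foreign banks 226.0; capital account: debt forgiveness received from foreign official creditors 14.5.)

-1322.2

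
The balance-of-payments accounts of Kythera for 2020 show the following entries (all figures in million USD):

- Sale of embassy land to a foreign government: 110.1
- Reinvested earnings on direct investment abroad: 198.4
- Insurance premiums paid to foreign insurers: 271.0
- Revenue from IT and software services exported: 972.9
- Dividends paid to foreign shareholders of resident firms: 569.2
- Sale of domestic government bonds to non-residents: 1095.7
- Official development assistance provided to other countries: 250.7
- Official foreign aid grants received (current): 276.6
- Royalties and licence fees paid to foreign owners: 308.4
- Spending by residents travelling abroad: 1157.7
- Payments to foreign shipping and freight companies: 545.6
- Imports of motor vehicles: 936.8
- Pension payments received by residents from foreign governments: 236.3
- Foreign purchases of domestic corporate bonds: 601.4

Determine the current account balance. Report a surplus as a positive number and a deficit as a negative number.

Goods: -936.8
Services: -545.6 + 972.9 - 308.4 - 271.0 - 1157.7 = -1309.8
Primary income: -569.2 + 198.4 = -370.8
Secondary income: 276.6 + 236.3 - 250.7 = 262.2
Current account = (-936.8) + (-1309.8) + (-370.8) + 262.2 = -2355.2
(Excluded from the current account — capital account: sale of embassy land to a foreign government 110.1; financial account: sale of domestic government bonds to non-residents 1095.7, foreign purchases of domestic corporate bonds 601.4.)

-2355.2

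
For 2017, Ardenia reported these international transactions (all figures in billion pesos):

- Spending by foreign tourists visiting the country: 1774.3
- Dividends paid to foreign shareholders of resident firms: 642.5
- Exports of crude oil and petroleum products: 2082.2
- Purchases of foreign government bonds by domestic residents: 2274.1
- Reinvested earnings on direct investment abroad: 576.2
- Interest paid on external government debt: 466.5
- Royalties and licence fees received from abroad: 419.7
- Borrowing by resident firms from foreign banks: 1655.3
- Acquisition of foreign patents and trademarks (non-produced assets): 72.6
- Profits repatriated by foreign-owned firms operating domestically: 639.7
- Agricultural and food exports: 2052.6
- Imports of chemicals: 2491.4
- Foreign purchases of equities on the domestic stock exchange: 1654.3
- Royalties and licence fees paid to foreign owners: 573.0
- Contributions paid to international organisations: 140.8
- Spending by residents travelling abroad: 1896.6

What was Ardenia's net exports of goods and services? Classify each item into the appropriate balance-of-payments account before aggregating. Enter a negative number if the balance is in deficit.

Goods: 2082.2 - 2491.4 + 2052.6 = 1643.4
Services: 419.7 + 1774.3 - 1896.6 - 573.0 = -275.6
Trade balance = 1643.4 + (-275.6) = 1367.8
(Excluded from the trade balance — primary income: dividends paid to foreign shareholders of resident firms 642.5, reinvested earnings on direct investment abroad 576.2, interest paid on external government debt 466.5, profits repatriated by foreign-owned firms operating domestically 639.7; financial account: purchases of foreign government bonds by domestic residents 2274.1, borrowing by resident firms from foreign banks 1655.3, foreign purchases of equities on the domestic stock exchange 1654.3; capital account: acquisition of foreign patents and trademarks (non-produced assets) 72.6; secondary income: contributions paid to international organisations 140.8.)

1367.8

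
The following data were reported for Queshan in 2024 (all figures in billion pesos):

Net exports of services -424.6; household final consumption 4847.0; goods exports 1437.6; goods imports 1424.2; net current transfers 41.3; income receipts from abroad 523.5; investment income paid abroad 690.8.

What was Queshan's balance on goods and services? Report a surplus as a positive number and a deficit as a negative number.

-411.2

Goods balance = 1437.6 - 1424.2 = 13.4
Services balance = -424.6
Trade balance (goods + services) = 13.4 + (-424.6) = -411.2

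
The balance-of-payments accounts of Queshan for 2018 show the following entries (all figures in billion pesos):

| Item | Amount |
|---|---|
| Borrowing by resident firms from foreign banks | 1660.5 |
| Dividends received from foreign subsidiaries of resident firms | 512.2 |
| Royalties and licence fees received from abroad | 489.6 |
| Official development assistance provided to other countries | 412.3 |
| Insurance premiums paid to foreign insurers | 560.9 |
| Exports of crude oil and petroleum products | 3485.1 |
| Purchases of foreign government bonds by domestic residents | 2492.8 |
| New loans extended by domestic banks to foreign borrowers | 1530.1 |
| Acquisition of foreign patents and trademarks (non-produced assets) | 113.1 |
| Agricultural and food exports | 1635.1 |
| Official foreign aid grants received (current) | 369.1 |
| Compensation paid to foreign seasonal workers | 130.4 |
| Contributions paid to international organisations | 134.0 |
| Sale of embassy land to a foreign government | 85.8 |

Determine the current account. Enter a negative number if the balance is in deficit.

Goods: 3485.1 + 1635.1 = 5120.2
Services: -560.9 + 489.6 = -71.3
Primary income: -130.4 + 512.2 = 381.8
Secondary income: -412.3 + 369.1 - 134.0 = -177.2
Current account = 5120.2 + (-71.3) + 381.8 + (-177.2) = 5253.5
(Excluded from the current account — financial account: borrowing by resident firms from foreign banks 1660.5, purchases of foreign government bonds by domestic residents 2492.8, new loans extended by domestic banks to foreign borrowers 1530.1; capital account: acquisition of foreign patents and trademarks (non-produced assets) 113.1, sale of embassy land to a foreign government 85.8.)

5253.5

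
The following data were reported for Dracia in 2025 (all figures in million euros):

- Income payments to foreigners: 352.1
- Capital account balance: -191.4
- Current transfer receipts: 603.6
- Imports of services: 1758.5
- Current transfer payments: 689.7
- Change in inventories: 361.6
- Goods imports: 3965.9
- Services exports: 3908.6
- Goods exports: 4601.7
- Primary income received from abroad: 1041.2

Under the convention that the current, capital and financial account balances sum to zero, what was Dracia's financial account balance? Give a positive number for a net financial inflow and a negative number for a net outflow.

-3197.5

Goods balance = 4601.7 - 3965.9 = 635.8
Services balance = 3908.6 - 1758.5 = 2150.1
Trade balance (goods + services) = 635.8 + 2150.1 = 2785.9
Net primary income = 1041.2 - 352.1 = 689.1
Net secondary income = 603.6 - 689.7 = -86.1
Current account = 2785.9 + 689.1 + (-86.1) = 3388.9
Financial account = -(3388.9 + (-191.4)) = -3197.5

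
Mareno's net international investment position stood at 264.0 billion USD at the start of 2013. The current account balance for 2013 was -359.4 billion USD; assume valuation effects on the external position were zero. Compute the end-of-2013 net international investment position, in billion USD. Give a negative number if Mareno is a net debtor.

With no valuation effects, change in NIIP = current account = -359.4
End-of-year NIIP = 264.0 + (-359.4) = -95.4

-95.4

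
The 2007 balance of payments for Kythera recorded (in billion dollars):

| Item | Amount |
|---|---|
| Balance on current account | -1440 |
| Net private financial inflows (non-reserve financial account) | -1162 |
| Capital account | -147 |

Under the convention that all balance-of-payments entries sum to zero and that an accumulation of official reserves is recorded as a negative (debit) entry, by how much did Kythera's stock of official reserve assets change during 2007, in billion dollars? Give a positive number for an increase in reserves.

Official reserve transactions balance = -((-1440) + (-147) + (-1162)) = 2749
An accumulation of reserves is recorded as a debit (negative entry), so the change in the stock of reserves is the negative of that balance.
Change in official reserves = -(2749) = -2749

-2749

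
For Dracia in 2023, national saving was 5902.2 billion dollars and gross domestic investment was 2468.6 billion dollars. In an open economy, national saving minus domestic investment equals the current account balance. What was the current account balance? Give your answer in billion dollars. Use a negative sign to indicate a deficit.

S - I = CA (net lending to the rest of the world).
CA = S - I = 5902.2 - 2468.6 = 3433.6

3433.6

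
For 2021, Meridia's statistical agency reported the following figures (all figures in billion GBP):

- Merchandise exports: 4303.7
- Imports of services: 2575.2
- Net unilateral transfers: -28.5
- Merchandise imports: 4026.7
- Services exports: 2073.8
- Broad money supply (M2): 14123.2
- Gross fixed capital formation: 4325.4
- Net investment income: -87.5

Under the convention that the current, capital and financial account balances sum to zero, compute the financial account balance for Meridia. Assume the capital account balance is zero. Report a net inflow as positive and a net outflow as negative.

Goods balance = 4303.7 - 4026.7 = 277.0
Services balance = 2073.8 - 2575.2 = -501.4
Trade balance (goods + services) = 277.0 + (-501.4) = -224.4
Net primary income = -87.5
Net secondary income = -28.5
Current account = -224.4 + (-87.5) + (-28.5) = -340.4
Financial account = -(-340.4) = 340.4

340.4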